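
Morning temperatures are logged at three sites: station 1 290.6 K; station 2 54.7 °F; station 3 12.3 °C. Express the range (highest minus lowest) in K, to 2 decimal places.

5.15 K

station 1: 290.6 K = 17.450 °C.
station 2: 54.7 °F = 12.611 °C.
Spread: 17.450 − 12.300 = 5.150 °C.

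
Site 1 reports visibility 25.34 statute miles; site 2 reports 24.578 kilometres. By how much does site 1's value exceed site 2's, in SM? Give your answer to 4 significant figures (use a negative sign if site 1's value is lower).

site 2: 24.578 km = 15.2721 SM.
Difference: 25.3400 − 15.2721 = 10.07 SM.

10.07 SM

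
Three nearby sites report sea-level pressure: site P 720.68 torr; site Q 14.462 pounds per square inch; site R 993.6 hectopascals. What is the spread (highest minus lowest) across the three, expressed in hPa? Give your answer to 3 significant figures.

36.3 hPa

site P: 720.68 mmHg = 960.828 hPa.
site Q: 14.462 psi = 997.120 hPa.
Spread: 997.120 − 960.828 = 36.3 hPa.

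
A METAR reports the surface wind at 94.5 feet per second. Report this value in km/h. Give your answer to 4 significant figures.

1 ft/s = 1.09728 km/h, so 94.5 × 1.09728 = 103.7 km/h.

103.7 km/h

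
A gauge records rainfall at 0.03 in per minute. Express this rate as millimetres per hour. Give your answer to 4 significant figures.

45.72 mm/hour

0.03 in/minute × 25.4 mm/in × 60 minute/hour = 45.72 mm/hour.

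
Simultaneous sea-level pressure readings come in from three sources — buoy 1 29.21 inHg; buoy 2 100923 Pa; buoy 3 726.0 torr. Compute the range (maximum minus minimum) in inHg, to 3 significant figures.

buoy 2: 100923 Pa = 29.8025 inHg.
buoy 3: 726.0 mmHg = 28.5827 inHg.
Spread: 29.8025 − 28.5827 = 1.22 inHg.

1.22 inHg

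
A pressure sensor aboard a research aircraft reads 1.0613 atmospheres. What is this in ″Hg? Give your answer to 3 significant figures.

31.8 inHg

1 atm = 29.9213 inHg, so 1.0613 × 29.9213 = 31.8 inHg.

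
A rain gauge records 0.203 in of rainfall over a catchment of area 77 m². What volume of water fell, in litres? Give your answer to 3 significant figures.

Depth: 0.203 in × 25.4 = 5.1562 mm.
1 mm over 1 m² is 1 L, so volume = 5.1562 × 77 = 397.0274 L ≈ 397 L.

397 litres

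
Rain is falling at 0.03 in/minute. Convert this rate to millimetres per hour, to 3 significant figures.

45.7 mm/hour

0.03 in/minute × 25.4 mm/in × 60 minute/hour = 45.7 mm/hour.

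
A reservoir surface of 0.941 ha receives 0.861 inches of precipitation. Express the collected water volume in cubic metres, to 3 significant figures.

206 cubic metres

Depth: 0.861 in × 25.4 = 21.8694 mm.
Area: 0.941 ha = 9410 m².
1 mm over 1 m² is 1 L, so volume = 21.8694 × 9410 = 205791.05 L = 206 m³.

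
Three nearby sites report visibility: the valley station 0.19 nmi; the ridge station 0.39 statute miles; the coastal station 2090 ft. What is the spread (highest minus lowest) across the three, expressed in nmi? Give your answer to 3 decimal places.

0.154 nmi

the ridge station: 0.39 SM = 0.33890 nmi.
the coastal station: 2090 ft = 0.34397 nmi.
Spread: 0.34397 − 0.19000 = 0.154 nmi.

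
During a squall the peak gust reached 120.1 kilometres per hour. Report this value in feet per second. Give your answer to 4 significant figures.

109.5 ft/s

1 km/h = 0.911344 ft/s, so 120.1 × 0.911344 = 109.5 ft/s.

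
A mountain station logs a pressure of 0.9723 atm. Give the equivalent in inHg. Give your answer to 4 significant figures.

29.09 inHg

1 atm = 29.9213 inHg, so 0.9723 × 29.9213 = 29.09 inHg.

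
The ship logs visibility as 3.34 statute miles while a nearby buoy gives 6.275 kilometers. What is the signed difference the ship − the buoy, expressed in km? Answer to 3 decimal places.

-0.900 km

the ship: 3.34 SM = 5.37521 km.
Difference: 5.37521 − 6.27500 = -0.900 km.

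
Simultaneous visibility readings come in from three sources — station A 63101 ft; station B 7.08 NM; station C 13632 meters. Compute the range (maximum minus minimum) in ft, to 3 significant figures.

station B: 7.08 nmi = 43018.90 ft.
station C: 13632 m = 44724.41 ft.
Spread: 63101.00 − 43018.90 = 20100 ft.

20100 ft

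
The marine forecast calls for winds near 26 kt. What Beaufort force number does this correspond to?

Beaufort force 6

26 kt lies in the Beaufort 6 band (strong breeze, 22–27 kt).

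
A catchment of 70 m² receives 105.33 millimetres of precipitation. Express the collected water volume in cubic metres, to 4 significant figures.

7.373 cubic metres

1 mm over 1 m² is 1 L, so volume = 105.33 × 70 = 7373.1 L = 7.373 m³.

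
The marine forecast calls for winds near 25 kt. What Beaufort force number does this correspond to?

25 kt lies in the Beaufort 6 band (strong breeze, 22–27 kt).

Beaufort force 6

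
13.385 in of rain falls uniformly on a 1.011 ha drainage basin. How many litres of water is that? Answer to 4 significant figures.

3437000 litres

Depth: 13.385 in × 25.4 = 339.979 mm.
Area: 1.011 ha = 10110 m².
1 mm over 1 m² is 1 L, so volume = 339.979 × 10110 = 3437187.7 L ≈ 3437000 L.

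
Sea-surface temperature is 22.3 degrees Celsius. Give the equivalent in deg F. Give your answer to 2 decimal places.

°F = °C × 9/5 + 32 = 22.3 × 1.8 + 32 = 72.14 °F.

72.14 °F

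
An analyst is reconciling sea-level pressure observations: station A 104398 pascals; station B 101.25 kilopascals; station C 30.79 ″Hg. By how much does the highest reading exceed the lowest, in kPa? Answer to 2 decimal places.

station A: 104398 Pa = 104.3980 kPa.
station C: 30.79 inHg = 104.2669 kPa.
Spread: 104.3980 − 101.2500 = 3.15 kPa.

3.15 kPa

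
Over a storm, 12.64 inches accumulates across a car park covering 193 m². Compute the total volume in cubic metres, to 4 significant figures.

Depth: 12.64 in × 25.4 = 321.056 mm.
1 mm over 1 m² is 1 L, so volume = 321.056 × 193 = 61963.808 L = 61.96 m³.

61.96 cubic metres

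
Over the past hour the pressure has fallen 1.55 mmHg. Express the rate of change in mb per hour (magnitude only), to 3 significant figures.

1.55 mmHg / 1 h × 1.33322 mb/mmHg = 2.07 mb/h.

2.07 mb per hour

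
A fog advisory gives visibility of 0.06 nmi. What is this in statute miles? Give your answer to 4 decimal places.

1 nmi = 1.15078 SM, so 0.06 × 1.15078 = 0.0690 SM.

0.0690 SM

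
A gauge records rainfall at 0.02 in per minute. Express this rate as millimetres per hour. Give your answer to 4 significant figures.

0.02 in/minute × 25.4 mm/in × 60 minute/hour = 30.48 mm/hour.

30.48 mm/hour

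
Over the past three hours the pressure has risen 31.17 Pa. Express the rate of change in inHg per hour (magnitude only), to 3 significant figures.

0.00307 inHg per hour

31.17 Pa / 3 h × 0.0002953 inHg/Pa = 0.00307 inHg/h.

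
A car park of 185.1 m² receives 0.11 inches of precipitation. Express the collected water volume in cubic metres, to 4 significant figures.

Depth: 0.11 in × 25.4 = 2.794 mm.
1 mm over 1 m² is 1 L, so volume = 2.794 × 185.1 = 517.1694 L = 0.5172 m³.

0.5172 cubic metres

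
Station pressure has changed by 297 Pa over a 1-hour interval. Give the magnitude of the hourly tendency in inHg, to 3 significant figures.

0.0877 inHg per hour

297 Pa / 1 h × 0.0002953 inHg/Pa = 0.0877 inHg/h.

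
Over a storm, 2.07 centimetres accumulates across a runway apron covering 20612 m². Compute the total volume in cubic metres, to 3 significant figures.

Depth: 2.07 cm × 10 = 20.7 mm.
1 mm over 1 m² is 1 L, so volume = 20.7 × 20612 = 426668.4 L = 427 m³.

427 cubic metres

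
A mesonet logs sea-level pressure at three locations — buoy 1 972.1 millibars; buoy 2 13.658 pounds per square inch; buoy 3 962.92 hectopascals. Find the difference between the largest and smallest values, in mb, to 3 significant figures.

buoy 2: 13.658 psi = 941.686 mb.
buoy 3: 962.92 hPa = 962.920 mb.
Spread: 972.100 − 941.686 = 30.4 mb.

30.4 mb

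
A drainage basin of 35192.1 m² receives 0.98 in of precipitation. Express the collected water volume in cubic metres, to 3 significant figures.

876 cubic metres

Depth: 0.98 in × 25.4 = 24.892 mm.
1 mm over 1 m² is 1 L, so volume = 24.892 × 35192.1 = 876001.75 L = 876 m³.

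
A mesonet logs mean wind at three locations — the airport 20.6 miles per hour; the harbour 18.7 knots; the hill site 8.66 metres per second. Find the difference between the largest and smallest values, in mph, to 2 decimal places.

the harbour: 18.7 kt = 21.5196 mph.
the hill site: 8.66 m/s = 19.3719 mph.
Spread: 21.5196 − 19.3719 = 2.15 mph.

2.15 mph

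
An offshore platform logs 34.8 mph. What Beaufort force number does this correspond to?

34.8 mph = 15.6 m/s, which is Beaufort 7 (near gale, 13.9–17.1 m/s).

Beaufort force 7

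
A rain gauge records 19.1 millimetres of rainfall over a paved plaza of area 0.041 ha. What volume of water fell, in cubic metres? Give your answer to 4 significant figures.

7.831 cubic metres

Area: 0.041 ha = 410 m².
1 mm over 1 m² is 1 L, so volume = 19.1 × 410 = 7831 L = 7.831 m³.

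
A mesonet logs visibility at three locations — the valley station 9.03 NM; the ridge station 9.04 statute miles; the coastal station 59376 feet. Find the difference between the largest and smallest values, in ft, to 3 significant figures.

11600 ft

the valley station: 9.03 nmi = 54867.32 ft.
the ridge station: 9.04 SM = 47731.20 ft.
Spread: 59376.00 − 47731.20 = 11600 ft.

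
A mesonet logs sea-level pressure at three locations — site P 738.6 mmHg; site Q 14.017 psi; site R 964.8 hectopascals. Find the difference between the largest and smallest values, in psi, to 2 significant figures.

site P: 738.6 mmHg = 14.2821 psi.
site R: 964.8 hPa = 13.9932 psi.
Spread: 14.2821 − 13.9932 = 0.29 psi.

0.29 psi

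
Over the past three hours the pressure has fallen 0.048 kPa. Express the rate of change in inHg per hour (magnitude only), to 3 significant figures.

0.00472 inHg per hour

0.048 kPa / 3 h × 0.2953 inHg/kPa = 0.00472 inHg/h.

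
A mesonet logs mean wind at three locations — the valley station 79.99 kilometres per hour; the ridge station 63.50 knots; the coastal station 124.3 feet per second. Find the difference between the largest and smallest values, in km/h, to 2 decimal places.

the ridge station: 63.50 kt = 117.6020 km/h.
the coastal station: 124.3 ft/s = 136.3919 km/h.
Spread: 136.3919 − 79.9900 = 56.40 km/h.

56.40 km/h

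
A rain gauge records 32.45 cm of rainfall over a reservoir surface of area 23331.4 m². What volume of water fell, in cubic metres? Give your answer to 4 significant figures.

Depth: 32.45 cm × 10 = 324.5 mm.
1 mm over 1 m² is 1 L, so volume = 324.5 × 23331.4 = 7571039.3 L = 7571 m³.

7571 cubic metres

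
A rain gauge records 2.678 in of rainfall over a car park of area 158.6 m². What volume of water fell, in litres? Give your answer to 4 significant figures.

Depth: 2.678 in × 25.4 = 68.0212 mm.
1 mm over 1 m² is 1 L, so volume = 68.0212 × 158.6 = 10788.162 L ≈ 10790 L.

10790 litres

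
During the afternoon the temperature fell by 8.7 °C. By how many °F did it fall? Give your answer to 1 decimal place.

For a temperature change the 32° offset cancels: Δ°F = 8.7 × 1.8 = 15.7 °F.

15.7 °F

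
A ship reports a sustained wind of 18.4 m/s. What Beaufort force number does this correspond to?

Beaufort force 8

18.4 m/s lies in the Beaufort 8 band (gale, 17.2–20.7 m/s).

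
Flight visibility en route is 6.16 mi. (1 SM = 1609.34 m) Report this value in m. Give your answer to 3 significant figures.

9910 m

1 SM = 1609.34 m, so 6.16 × 1609.34 = 9910 m.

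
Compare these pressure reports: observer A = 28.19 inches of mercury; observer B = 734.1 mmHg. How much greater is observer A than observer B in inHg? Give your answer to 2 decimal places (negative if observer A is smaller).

observer B: 734.1 mmHg = 28.9016 inHg.
Difference: 28.1900 − 28.9016 = -0.71 inHg.

-0.71 inHg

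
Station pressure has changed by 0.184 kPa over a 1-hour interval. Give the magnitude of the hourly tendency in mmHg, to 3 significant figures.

1.38 mmHg per hour

0.184 kPa / 1 h × 7.50062 mmHg/kPa = 1.38 mmHg/h.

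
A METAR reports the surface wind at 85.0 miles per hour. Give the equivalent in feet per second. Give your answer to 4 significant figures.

124.7 ft/s

1 mph = 1.46667 ft/s, so 85.0 × 1.46667 = 124.7 ft/s.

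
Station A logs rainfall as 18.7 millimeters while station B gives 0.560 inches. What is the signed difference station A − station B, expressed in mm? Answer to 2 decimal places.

station B: 0.560 in = 14.2240 mm.
Difference: 18.7000 − 14.2240 = 4.48 mm.

4.48 mm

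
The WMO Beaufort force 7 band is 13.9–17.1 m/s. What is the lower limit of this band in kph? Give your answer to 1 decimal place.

13.9–17.1 m/s × 3.6 = 50.0–61.6 km/h.

50.0 km/h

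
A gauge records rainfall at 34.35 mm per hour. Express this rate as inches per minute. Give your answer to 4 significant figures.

34.35 mm/hour × 0.0393701 in/mm × 0.0166667 hour/minute = 0.02254 in/minute.

0.02254 in/minute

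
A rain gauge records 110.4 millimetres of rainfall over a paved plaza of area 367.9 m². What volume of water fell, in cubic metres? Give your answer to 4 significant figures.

40.62 cubic metres

1 mm over 1 m² is 1 L, so volume = 110.4 × 367.9 = 40616.16 L = 40.62 m³.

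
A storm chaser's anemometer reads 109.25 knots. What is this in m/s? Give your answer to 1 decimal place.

56.2 m/s

1 kt = 0.514444 m/s, so 109.25 × 0.514444 = 56.2 m/s.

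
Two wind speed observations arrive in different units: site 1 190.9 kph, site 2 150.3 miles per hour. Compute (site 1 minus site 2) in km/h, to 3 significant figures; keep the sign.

site 2: 150.3 mph = 241.884 km/h.
Difference: 190.900 − 241.884 = -51.0 km/h.

-51.0 km/h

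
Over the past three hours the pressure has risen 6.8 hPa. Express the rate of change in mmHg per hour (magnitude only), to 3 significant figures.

1.70 mmHg per hour

6.8 hPa / 3 h × 0.750062 mmHg/hPa = 1.70 mmHg/h.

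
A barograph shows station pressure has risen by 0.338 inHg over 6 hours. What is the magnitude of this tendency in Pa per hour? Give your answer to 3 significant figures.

191 Pa per hour

0.338 inHg / 6 h × 3386.39 Pa/inHg = 191 Pa/h.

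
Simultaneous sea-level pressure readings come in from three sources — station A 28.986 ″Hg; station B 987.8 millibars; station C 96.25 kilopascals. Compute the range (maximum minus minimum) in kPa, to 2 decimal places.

2.53 kPa

station A: 28.986 inHg = 98.1579 kPa.
station B: 987.8 mb = 98.7800 kPa.
Spread: 98.7800 − 96.2500 = 2.53 kPa.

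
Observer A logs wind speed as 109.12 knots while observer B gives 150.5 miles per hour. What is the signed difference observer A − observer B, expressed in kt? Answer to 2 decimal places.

-21.66 kt

observer B: 150.5 mph = 130.7809 kt.
Difference: 109.1200 − 130.7809 = -21.66 kt.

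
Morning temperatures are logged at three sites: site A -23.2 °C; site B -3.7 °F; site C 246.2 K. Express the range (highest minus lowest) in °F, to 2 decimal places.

site B: -3.7 °F = -19.833 °C.
site C: 246.2 K = -26.950 °C.
Spread: (-19.833) − (-26.950) = 7.117 °C = 12.81 °F.

12.81 °F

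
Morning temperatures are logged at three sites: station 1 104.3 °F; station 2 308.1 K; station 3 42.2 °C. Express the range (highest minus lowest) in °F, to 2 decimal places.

station 1: 104.3 °F = 40.167 °C.
station 2: 308.1 K = 34.950 °C.
Spread: 42.200 − 34.950 = 7.250 °C = 13.05 °F.

13.05 °F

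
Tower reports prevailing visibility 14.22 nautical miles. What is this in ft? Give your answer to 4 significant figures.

1 nmi = 6076.12 ft, so 14.22 × 6076.12 = 86400 ft.

86400 ft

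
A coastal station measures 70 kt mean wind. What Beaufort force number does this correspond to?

70 kt lies in the Beaufort 12 band (hurricane force, ≥64 kt).

Beaufort force 12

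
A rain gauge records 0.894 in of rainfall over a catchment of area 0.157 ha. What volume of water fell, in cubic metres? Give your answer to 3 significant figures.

35.7 cubic metres

Depth: 0.894 in × 25.4 = 22.7076 mm.
Area: 0.157 ha = 1570 m².
1 mm over 1 m² is 1 L, so volume = 22.7076 × 1570 = 35650.932 L = 35.7 m³.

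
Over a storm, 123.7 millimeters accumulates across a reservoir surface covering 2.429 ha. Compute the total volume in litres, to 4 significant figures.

3005000 litres

Area: 2.429 ha = 24290 m².
1 mm over 1 m² is 1 L, so volume = 123.7 × 24290 = 3004673 L ≈ 3005000 L.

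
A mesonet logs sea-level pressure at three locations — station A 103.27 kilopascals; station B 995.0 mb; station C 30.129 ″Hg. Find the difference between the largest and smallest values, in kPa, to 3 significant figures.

3.77 kPa

station B: 995.0 mb = 99.5000 kPa.
station C: 30.129 inHg = 102.0285 kPa.
Spread: 103.2700 − 99.5000 = 3.77 kPa.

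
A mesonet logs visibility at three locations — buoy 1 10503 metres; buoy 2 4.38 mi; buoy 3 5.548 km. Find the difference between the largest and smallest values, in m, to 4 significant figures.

4955 m

buoy 2: 4.38 SM = 7048.93 m.
buoy 3: 5.548 km = 5548.00 m.
Spread: 10503.00 − 5548.00 = 4955 m.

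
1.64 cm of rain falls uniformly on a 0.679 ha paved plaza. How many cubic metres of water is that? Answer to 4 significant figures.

Depth: 1.64 cm × 10 = 16.4 mm.
Area: 0.679 ha = 6790 m².
1 mm over 1 m² is 1 L, so volume = 16.4 × 6790 = 111356 L = 111.4 m³.

111.4 cubic metres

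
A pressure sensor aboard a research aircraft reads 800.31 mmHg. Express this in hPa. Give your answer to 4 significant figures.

1067 hPa

1 mmHg = 1.33322 hPa, so 800.31 × 1.33322 = 1067 hPa.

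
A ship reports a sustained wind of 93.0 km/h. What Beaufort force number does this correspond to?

93.0 km/h = 25.8 m/s, which is Beaufort 10 (storm, 24.5–28.4 m/s).

Beaufort force 10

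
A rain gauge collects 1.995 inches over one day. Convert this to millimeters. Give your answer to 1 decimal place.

1 in = 25.4 mm, so 1.995 × 25.4 = 50.7 mm.

50.7 mm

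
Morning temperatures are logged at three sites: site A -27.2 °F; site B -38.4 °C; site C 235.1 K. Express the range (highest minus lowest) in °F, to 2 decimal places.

9.92 °F

site A: -27.2 °F = -32.889 °C.
site C: 235.1 K = -38.050 °C.
Spread: (-32.889) − (-38.400) = 5.511 °C = 9.92 °F.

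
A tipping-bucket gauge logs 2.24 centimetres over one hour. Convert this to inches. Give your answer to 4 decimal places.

1 cm = 0.393701 in, so 2.24 × 0.393701 = 0.8819 in.

0.8819 in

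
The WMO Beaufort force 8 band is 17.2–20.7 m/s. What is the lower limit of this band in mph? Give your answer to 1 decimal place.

17.2–20.7 m/s × 2.237 = 38.5–46.3 mph.

38.5 mph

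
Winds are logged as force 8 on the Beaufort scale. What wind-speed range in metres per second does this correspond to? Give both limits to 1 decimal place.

Beaufort 8 (gale) spans 17.2–20.7 m/s.

17.2 to 20.7 m/s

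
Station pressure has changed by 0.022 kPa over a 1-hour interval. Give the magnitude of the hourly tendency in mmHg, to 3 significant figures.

0.022 kPa / 1 h × 7.50062 mmHg/kPa = 0.165 mmHg/h.

0.165 mmHg per hour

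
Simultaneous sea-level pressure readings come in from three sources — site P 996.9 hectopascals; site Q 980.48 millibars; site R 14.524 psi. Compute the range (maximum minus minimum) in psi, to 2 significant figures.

0.30 psi

site P: 996.9 hPa = 14.4588 psi.
site Q: 980.48 mb = 14.2207 psi.
Spread: 14.5240 − 14.2207 = 0.30 psi.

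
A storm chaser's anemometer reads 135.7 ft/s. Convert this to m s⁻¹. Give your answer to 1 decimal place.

1 ft/s = 0.3048 m/s, so 135.7 × 0.3048 = 41.4 m/s.

41.4 m/s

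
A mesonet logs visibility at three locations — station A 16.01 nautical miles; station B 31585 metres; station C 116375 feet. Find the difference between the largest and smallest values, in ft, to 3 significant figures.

19100 ft

station A: 16.01 nmi = 97278.61 ft.
station B: 31585 m = 103625.33 ft.
Spread: 116375.00 − 97278.61 = 19100 ft.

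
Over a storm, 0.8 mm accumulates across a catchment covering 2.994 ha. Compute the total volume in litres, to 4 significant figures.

23950 litres

Area: 2.994 ha = 29940 m².
1 mm over 1 m² is 1 L, so volume = 0.8 × 29940 = 23952 L ≈ 23950 L.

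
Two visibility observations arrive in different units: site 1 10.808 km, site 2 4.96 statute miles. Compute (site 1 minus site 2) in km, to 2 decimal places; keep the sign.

site 2: 4.96 SM = 7.9823 km.
Difference: 10.8080 − 7.9823 = 2.83 km.

2.83 km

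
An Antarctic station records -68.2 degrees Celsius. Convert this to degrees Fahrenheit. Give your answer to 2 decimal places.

°F = °C × 9/5 + 32 = -68.2 × 1.8 + 32 = -90.76 °F.

-90.76 °F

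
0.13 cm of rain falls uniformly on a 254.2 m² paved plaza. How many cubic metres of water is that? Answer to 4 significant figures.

0.3305 cubic metres

Depth: 0.13 cm × 10 = 1.3 mm.
1 mm over 1 m² is 1 L, so volume = 1.3 × 254.2 = 330.46 L = 0.3305 m³.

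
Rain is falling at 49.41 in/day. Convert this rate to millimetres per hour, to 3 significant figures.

52.3 mm/hour

49.41 in/day × 25.4 mm/in × 0.0416667 day/hour = 52.3 mm/hour.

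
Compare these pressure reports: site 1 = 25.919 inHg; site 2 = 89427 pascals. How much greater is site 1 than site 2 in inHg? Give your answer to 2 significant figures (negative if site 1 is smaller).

-0.49 inHg

site 2: 89427 Pa = 26.4078 inHg.
Difference: 25.9190 − 26.4078 = -0.49 inHg.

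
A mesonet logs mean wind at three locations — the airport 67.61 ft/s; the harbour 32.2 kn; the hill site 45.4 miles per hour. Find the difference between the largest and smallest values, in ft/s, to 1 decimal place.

the harbour: 32.2 kt = 54.347 ft/s.
the hill site: 45.4 mph = 66.587 ft/s.
Spread: 67.610 − 54.347 = 13.3 ft/s.

13.3 ft/s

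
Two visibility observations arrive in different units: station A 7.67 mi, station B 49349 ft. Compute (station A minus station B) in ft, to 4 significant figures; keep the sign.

station A: 7.67 SM = 40497.60 ft.
Difference: 40497.60 − 49349.00 = -8851 ft.

-8851 ft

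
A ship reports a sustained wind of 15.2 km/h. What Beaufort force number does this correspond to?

Beaufort force 3

15.2 km/h = 4.2 m/s, which is Beaufort 3 (gentle breeze, 3.4–5.4 m/s).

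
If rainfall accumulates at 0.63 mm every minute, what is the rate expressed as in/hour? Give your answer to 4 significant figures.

1.488 in/hour

0.63 mm/minute × 0.0393701 in/mm × 60 minute/hour = 1.488 in/hour.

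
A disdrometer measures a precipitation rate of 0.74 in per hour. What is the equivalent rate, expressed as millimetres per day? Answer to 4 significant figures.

0.74 in/hour × 25.4 mm/in × 24 hour/day = 451.1 mm/day.

451.1 mm/day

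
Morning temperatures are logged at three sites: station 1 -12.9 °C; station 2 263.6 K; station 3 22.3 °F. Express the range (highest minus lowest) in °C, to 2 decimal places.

7.51 °C

station 2: 263.6 K = -9.550 °C.
station 3: 22.3 °F = -5.389 °C.
Spread: (-5.389) − (-12.900) = 7.511 °C.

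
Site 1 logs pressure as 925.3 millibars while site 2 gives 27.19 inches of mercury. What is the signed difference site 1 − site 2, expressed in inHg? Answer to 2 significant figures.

0.13 inHg

site 1: 925.3 mb = 27.3241 inHg.
Difference: 27.3241 − 27.1900 = 0.13 inHg.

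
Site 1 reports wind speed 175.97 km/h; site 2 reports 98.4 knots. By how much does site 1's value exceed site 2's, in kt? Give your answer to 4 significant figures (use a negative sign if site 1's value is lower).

-3.384 kt

site 1: 175.97 km/h = 95.01620 kt.
Difference: 95.01620 − 98.40000 = -3.384 kt.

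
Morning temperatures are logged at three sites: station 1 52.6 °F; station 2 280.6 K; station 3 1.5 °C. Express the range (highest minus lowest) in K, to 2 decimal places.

9.94 K

station 1: 52.6 °F = 11.444 °C.
station 2: 280.6 K = 7.450 °C.
Spread: 11.444 − 1.500 = 9.944 °C.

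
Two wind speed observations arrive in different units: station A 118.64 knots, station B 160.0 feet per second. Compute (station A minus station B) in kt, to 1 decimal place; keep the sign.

23.8 kt

station B: 160.0 ft/s = 94.797 kt.
Difference: 118.640 − 94.797 = 23.8 kt.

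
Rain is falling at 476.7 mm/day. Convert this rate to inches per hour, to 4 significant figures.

0.7820 in/hour

476.7 mm/day × 0.0393701 in/mm × 0.0416667 day/hour = 0.7820 in/hour.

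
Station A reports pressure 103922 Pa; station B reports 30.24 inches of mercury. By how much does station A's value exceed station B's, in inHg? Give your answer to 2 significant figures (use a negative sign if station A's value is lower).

0.45 inHg

station A: 103922 Pa = 30.6881 inHg.
Difference: 30.6881 − 30.2400 = 0.45 inHg.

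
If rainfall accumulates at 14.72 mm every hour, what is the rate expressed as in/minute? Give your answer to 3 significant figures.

14.72 mm/hour × 0.0393701 in/mm × 0.0166667 hour/minute = 0.00966 in/minute.

0.00966 in/minute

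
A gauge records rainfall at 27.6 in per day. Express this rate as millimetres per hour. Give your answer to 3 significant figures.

27.6 in/day × 25.4 mm/in × 0.0416667 day/hour = 29.2 mm/hour.

29.2 mm/hour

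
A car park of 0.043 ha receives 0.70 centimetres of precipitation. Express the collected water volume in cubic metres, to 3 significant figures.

3.01 cubic metres

Depth: 0.70 cm × 10 = 7 mm.
Area: 0.043 ha = 430 m².
1 mm over 1 m² is 1 L, so volume = 7 × 430 = 3010 L = 3.01 m³.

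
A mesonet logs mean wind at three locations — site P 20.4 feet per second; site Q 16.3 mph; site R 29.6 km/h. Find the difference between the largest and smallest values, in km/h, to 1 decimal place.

7.2 km/h

site P: 20.4 ft/s = 22.385 km/h.
site Q: 16.3 mph = 26.232 km/h.
Spread: 29.600 − 22.385 = 7.2 km/h.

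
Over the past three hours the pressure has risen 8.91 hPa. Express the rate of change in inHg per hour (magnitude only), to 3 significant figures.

0.0877 inHg per hour

8.91 hPa / 3 h × 0.02953 inHg/hPa = 0.0877 inHg/h.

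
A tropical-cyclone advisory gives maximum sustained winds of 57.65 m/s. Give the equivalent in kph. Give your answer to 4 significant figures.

207.5 km/h

1 m/s = 3.6 km/h, so 57.65 × 3.6 = 207.5 km/h.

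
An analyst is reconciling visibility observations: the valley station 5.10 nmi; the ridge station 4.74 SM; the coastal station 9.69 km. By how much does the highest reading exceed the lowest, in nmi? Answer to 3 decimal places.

1.113 nmi

the ridge station: 4.74 SM = 4.11895 nmi.
the coastal station: 9.69 km = 5.23218 nmi.
Spread: 5.23218 − 4.11895 = 1.113 nmi.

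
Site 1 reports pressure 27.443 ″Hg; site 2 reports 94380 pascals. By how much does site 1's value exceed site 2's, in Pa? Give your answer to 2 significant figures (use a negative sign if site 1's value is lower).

-1400 Pa

site 1: 27.443 inHg = 92932.67 Pa.
Difference: 92932.67 − 94380.00 = -1400 Pa.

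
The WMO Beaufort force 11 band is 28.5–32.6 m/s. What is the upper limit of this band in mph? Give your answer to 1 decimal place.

28.5–32.6 m/s × 2.237 = 63.8–72.9 mph.

72.9 mph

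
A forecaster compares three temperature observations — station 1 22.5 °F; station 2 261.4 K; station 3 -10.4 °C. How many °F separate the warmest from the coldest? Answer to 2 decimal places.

11.65 °F

station 1: 22.5 °F = -5.278 °C.
station 2: 261.4 K = -11.750 °C.
Spread: (-5.278) − (-11.750) = 6.472 °C = 11.65 °F.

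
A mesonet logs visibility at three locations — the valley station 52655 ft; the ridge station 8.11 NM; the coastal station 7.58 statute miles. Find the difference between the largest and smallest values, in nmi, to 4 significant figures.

the valley station: 52655 ft = 8.66590 nmi.
the coastal station: 7.58 SM = 6.58684 nmi.
Spread: 8.66590 − 6.58684 = 2.079 nmi.

2.079 nmi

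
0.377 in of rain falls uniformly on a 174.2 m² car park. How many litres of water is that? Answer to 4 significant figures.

1668 litres

Depth: 0.377 in × 25.4 = 9.5758 mm.
1 mm over 1 m² is 1 L, so volume = 9.5758 × 174.2 = 1668.1044 L ≈ 1668 L.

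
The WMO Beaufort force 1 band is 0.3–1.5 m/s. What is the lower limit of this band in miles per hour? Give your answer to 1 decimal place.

0.3–1.5 m/s × 2.237 = 0.7–3.4 mph.

0.7 mph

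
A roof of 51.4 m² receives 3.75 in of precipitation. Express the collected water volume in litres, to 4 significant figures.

4896 litres

Depth: 3.75 in × 25.4 = 95.25 mm.
1 mm over 1 m² is 1 L, so volume = 95.25 × 51.4 = 4895.85 L ≈ 4896 L.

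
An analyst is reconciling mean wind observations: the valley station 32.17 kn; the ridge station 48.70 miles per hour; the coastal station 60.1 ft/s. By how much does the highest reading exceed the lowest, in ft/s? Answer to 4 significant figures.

the valley station: 32.17 kt = 54.2968 ft/s.
the ridge station: 48.70 mph = 71.4267 ft/s.
Spread: 71.4267 − 54.2968 = 17.13 ft/s.

17.13 ft/s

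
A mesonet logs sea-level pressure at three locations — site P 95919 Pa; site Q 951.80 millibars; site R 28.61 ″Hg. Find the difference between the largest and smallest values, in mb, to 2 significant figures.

site P: 95919 Pa = 959.19 mb.
site R: 28.61 inHg = 968.85 mb.
Spread: 968.85 − 951.80 = 17 mb.

17 mb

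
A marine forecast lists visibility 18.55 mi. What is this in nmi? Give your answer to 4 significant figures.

1 SM = 0.868976 nmi, so 18.55 × 0.868976 = 16.12 nmi.

16.12 nmi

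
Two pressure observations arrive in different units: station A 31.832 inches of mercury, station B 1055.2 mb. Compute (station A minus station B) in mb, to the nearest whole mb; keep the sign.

23 mb

station A: 31.832 inHg = 1077.96 mb.
Difference: 1077.96 − 1055.20 = 23 mb.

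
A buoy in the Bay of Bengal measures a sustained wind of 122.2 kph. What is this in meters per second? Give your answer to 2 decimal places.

33.94 m/s

1 km/h = 0.277778 m/s, so 122.2 × 0.277778 = 33.94 m/s.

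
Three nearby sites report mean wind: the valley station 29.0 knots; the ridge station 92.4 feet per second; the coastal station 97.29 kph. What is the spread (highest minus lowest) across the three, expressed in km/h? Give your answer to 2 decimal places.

the valley station: 29.0 kt = 53.7080 km/h.
the ridge station: 92.4 ft/s = 101.3887 km/h.
Spread: 101.3887 − 53.7080 = 47.68 km/h.

47.68 km/h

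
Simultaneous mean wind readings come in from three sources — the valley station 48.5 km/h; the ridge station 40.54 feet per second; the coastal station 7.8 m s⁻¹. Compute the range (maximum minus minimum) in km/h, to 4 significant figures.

the ridge station: 40.54 ft/s = 44.4837 km/h.
the coastal station: 7.8 m/s = 28.0800 km/h.
Spread: 48.5000 − 28.0800 = 20.42 km/h.

20.42 km/h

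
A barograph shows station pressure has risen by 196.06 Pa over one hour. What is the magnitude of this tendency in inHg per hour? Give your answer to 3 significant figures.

0.0579 inHg per hour

196.06 Pa / 1 h × 0.0002953 inHg/Pa = 0.0579 inHg/h.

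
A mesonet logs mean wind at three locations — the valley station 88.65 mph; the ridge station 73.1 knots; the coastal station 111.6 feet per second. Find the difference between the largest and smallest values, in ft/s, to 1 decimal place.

the valley station: 88.65 mph = 130.020 ft/s.
the ridge station: 73.1 kt = 123.379 ft/s.
Spread: 130.020 − 111.600 = 18.4 ft/s.

18.4 ft/s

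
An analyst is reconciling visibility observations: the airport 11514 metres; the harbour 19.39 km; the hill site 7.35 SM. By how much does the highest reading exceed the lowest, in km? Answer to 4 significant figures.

7.876 km

the airport: 11514 m = 11.51400 km.
the hill site: 7.35 SM = 11.82868 km.
Spread: 19.39000 − 11.51400 = 7.876 km.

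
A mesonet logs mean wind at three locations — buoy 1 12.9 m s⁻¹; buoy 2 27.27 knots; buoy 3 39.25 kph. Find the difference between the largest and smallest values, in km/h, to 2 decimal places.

buoy 1: 12.9 m/s = 46.4400 km/h.
buoy 2: 27.27 kt = 50.5040 km/h.
Spread: 50.5040 − 39.2500 = 11.25 km/h.

11.25 km/h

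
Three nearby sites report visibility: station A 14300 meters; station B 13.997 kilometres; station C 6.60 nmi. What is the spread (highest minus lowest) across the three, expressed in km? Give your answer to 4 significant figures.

2.077 km

station A: 14300 m = 14.30000 km.
station C: 6.60 nmi = 12.22320 km.
Spread: 14.30000 − 12.22320 = 2.077 km.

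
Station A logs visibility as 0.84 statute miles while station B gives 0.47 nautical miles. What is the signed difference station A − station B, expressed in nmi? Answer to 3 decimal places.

station A: 0.84 SM = 0.72994 nmi.
Difference: 0.72994 − 0.47000 = 0.260 nmi.

0.260 nmi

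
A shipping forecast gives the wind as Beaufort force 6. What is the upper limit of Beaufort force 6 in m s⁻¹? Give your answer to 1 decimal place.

13.8 m/s

Beaufort 6 (strong breeze) spans 10.8–13.8 m/s.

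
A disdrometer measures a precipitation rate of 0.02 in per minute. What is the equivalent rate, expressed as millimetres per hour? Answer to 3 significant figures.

0.02 in/minute × 25.4 mm/in × 60 minute/hour = 30.5 mm/hour.

30.5 mm/hour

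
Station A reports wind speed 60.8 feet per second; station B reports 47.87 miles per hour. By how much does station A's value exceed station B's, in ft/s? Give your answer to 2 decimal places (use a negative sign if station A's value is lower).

-9.41 ft/s

station B: 47.87 mph = 70.2093 ft/s.
Difference: 60.8000 − 70.2093 = -9.41 ft/s.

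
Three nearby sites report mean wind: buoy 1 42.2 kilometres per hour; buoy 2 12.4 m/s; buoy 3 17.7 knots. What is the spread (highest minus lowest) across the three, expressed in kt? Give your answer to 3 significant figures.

6.40 kt

buoy 1: 42.2 km/h = 22.7862 kt.
buoy 2: 12.4 m/s = 24.1037 kt.
Spread: 24.1037 − 17.7000 = 6.40 kt.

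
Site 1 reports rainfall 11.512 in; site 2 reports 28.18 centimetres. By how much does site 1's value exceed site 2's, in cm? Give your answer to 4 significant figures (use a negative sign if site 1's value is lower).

site 1: 11.512 in = 29.24048 cm.
Difference: 29.24048 − 28.18000 = 1.060 cm.

1.060 cm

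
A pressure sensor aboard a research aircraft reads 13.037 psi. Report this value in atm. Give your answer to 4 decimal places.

0.8871 atm

1 psi = 0.068046 atm, so 13.037 × 0.068046 = 0.8871 atm.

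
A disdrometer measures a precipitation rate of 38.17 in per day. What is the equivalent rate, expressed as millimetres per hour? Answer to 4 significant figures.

40.40 mm/hour

38.17 in/day × 25.4 mm/in × 0.0416667 day/hour = 40.40 mm/hour.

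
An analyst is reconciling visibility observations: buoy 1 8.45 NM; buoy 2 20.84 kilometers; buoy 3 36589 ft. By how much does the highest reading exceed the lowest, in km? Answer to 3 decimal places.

9.688 km

buoy 1: 8.45 nmi = 15.64940 km.
buoy 3: 36589 ft = 11.15233 km.
Spread: 20.84000 − 11.15233 = 9.688 km.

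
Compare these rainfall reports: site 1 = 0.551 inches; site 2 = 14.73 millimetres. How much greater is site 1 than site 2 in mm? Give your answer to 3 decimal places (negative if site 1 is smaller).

-0.735 mm

site 1: 0.551 in = 13.99540 mm.
Difference: 13.99540 − 14.73000 = -0.735 mm.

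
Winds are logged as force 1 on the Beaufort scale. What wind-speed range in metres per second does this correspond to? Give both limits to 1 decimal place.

0.3 to 1.5 m/s

Beaufort 1 (light air) spans 0.3–1.5 m/s.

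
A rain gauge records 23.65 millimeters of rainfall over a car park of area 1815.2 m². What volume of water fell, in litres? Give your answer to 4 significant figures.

1 mm over 1 m² is 1 L, so volume = 23.65 × 1815.2 = 42929.48 L ≈ 42930 L.

42930 litres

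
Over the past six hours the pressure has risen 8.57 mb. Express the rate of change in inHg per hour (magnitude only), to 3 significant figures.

0.0422 inHg per hour

8.57 mb / 6 h × 0.02953 inHg/mb = 0.0422 inHg/h.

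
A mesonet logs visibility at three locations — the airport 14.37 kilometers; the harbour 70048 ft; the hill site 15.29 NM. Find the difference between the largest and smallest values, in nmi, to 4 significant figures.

7.531 nmi

the airport: 14.37 km = 7.75918 nmi.
the harbour: 70048 ft = 11.52842 nmi.
Spread: 15.29000 − 7.75918 = 7.531 nmi.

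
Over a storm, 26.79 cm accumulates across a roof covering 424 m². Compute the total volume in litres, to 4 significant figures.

113600 litres

Depth: 26.79 cm × 10 = 267.9 mm.
1 mm over 1 m² is 1 L, so volume = 267.9 × 424 = 113589.6 L ≈ 113600 L.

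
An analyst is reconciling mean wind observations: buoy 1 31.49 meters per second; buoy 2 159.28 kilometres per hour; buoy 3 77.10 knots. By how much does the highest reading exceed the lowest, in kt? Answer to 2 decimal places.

24.79 kt

buoy 1: 31.49 m/s = 61.2117 kt.
buoy 2: 159.28 km/h = 86.0043 kt.
Spread: 86.0043 − 61.2117 = 24.79 kt.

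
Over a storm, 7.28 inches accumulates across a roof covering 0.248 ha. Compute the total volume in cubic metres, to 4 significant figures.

Depth: 7.28 in × 25.4 = 184.912 mm.
Area: 0.248 ha = 2480 m².
1 mm over 1 m² is 1 L, so volume = 184.912 × 2480 = 458581.76 L = 458.6 m³.

458.6 cubic metres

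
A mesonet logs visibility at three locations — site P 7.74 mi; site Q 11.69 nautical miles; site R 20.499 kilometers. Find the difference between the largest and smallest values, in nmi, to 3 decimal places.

site P: 7.74 SM = 6.72588 nmi.
site R: 20.499 km = 11.06857 nmi.
Spread: 11.69000 − 6.72588 = 4.964 nmi.

4.964 nmi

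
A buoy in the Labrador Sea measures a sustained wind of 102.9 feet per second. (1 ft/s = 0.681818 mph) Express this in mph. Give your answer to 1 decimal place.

70.2 mph

1 ft/s = 0.681818 mph, so 102.9 × 0.681818 = 70.2 mph.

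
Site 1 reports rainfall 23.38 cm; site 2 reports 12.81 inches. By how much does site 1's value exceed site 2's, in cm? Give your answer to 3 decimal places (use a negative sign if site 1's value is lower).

-9.157 cm

site 2: 12.81 in = 32.53740 cm.
Difference: 23.38000 − 32.53740 = -9.157 cm.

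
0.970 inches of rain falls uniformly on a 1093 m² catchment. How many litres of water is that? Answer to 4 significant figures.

26930 litres

Depth: 0.970 in × 25.4 = 24.638 mm.
1 mm over 1 m² is 1 L, so volume = 24.638 × 1093 = 26929.334 L ≈ 26930 L.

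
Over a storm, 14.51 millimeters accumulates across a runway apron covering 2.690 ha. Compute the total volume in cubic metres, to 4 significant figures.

390.3 cubic metres

Area: 2.690 ha = 26900 m².
1 mm over 1 m² is 1 L, so volume = 14.51 × 26900 = 390319 L = 390.3 m³.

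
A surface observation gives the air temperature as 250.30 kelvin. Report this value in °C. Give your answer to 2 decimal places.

°C = 250.30 − 273.15 = -22.85 °C.

-22.85 °C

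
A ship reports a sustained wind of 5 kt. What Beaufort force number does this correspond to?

Beaufort force 2

5 kt lies in the Beaufort 2 band (light breeze, 4–6 kt).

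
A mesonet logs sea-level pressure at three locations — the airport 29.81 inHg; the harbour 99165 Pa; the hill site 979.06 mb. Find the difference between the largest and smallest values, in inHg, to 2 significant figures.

the harbour: 99165 Pa = 29.2834 inHg.
the hill site: 979.06 mb = 28.9116 inHg.
Spread: 29.8100 − 28.9116 = 0.90 inHg.

0.90 inHg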